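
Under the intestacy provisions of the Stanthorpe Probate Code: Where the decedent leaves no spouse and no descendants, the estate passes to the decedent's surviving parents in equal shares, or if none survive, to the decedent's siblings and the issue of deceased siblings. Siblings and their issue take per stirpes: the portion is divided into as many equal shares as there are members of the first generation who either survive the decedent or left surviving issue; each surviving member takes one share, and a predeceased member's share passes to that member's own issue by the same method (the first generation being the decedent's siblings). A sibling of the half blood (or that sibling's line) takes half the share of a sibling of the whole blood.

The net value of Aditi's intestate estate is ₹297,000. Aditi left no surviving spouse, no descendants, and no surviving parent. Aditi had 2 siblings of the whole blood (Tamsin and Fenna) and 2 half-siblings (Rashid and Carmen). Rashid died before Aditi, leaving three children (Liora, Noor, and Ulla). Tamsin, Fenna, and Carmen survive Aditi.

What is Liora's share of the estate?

The entire ₹297,000 passes to the siblings and their issue.
Counting each half-blood sibling's line as half a unit, there are 3 units in ₹297,000, so one unit is ₹99,000. Whole-blood lines (Tamsin and Fenna) take ₹99,000 each; half-blood lines (Rashid and Carmen) take ₹49,500 each.
Rashid's share (₹49,500) is divided into 3 shares of ₹16,500: Liora, Noor, and Ulla each take ₹16,500.

Liora receives ₹16,500.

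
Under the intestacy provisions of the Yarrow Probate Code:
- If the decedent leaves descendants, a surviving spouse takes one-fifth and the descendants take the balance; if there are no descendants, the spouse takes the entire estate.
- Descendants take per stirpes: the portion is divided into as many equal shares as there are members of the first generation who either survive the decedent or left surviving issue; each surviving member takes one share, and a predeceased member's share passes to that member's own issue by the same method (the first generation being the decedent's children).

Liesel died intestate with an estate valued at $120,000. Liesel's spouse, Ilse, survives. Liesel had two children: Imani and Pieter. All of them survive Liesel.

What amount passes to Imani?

Imani receives $48,000.

Ilse takes one-fifth of $120,000 = $24,000. The remaining $96,000 passes to the descendants.
The descendants' portion ($96,000) is divided into 2 shares of $48,000: Imani and Pieter each take $48,000.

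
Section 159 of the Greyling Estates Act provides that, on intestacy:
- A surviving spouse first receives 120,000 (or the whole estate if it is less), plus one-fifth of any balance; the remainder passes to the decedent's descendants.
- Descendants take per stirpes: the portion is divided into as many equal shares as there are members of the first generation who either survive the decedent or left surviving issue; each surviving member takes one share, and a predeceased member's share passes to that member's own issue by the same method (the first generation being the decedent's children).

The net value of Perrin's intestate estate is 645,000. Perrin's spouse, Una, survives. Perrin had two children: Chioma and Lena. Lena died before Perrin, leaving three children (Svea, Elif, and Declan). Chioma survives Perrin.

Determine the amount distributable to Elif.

Elif receives 70,000.

Una first takes 120,000, leaving a balance of 525,000. Una then takes one-fifth of the balance (105,000), for a total of 225,000. The remaining 420,000 passes to the descendants.
The descendants' portion (420,000) is divided into 2 shares of 210,000: Chioma takes 210,000; Lena's 210,000 share passes to Lena's issue.
Lena's share (210,000) is divided into 3 shares of 70,000: Svea, Elif, and Declan each take 70,000.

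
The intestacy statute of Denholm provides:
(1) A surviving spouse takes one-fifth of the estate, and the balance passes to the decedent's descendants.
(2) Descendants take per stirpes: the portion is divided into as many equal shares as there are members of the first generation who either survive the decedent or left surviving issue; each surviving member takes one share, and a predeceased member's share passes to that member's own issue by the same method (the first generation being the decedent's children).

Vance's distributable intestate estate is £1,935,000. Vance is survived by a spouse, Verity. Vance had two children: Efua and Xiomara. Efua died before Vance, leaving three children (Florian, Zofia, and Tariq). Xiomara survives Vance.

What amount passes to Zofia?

Zofia receives £258,000.

Verity takes one-fifth of £1,935,000 = £387,000. The remaining £1,548,000 passes to the descendants.
The descendants' portion (£1,548,000) is divided into 2 shares of £774,000: Xiomara takes £774,000; Efua's £774,000 share passes to Efua's issue.
Efua's share (£774,000) is divided into 3 shares of £258,000: Florian, Zofia, and Tariq each take £258,000.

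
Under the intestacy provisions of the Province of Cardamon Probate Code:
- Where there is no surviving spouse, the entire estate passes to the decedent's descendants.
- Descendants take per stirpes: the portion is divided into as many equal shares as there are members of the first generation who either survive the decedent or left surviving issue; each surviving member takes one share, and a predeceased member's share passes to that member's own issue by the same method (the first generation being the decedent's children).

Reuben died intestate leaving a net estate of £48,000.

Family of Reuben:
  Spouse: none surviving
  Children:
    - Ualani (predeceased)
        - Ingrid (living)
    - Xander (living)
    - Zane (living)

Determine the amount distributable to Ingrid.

Ingrid receives £16,000.

The entire £48,000 passes to the descendants.
That amount (£48,000) is divided into 3 shares of £16,000: Xander and Zane each take £16,000; Ualani's £16,000 share passes to Ualani's issue.
Ualani's share (£16,000) passes entirely to Ingrid.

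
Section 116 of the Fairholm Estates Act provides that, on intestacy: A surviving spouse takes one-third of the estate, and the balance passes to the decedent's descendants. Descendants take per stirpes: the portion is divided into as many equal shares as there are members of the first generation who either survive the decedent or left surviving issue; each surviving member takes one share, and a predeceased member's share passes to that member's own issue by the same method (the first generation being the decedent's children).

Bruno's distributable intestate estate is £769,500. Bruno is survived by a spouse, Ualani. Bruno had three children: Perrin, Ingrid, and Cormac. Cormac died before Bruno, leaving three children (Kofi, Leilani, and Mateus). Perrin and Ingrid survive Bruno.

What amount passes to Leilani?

Leilani receives £57,000.

Ualani takes one-third of £769,500 = £256,500. The remaining £513,000 passes to the descendants.
The descendants' portion (£513,000) is divided into 3 shares of £171,000: Perrin and Ingrid each take £171,000; Cormac's £171,000 share passes to Cormac's issue.
Cormac's share (£171,000) is divided into 3 shares of £57,000: Kofi, Leilani, and Mateus each take £57,000.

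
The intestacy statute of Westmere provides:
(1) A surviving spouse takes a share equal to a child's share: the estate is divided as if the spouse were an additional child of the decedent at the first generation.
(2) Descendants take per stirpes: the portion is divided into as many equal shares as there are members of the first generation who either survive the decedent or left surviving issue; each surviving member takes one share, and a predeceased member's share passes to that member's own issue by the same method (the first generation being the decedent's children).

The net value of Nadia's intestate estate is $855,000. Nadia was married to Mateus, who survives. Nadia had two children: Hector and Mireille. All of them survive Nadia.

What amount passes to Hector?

The spouse counts as an additional share at the children's level, so there are 3 primary shares of $285,000. Mateus takes one such share ($285,000).
The children's combined portion ($570,000) is divided into 2 shares of $285,000: Hector and Mireille each take $285,000.

Hector receives $285,000.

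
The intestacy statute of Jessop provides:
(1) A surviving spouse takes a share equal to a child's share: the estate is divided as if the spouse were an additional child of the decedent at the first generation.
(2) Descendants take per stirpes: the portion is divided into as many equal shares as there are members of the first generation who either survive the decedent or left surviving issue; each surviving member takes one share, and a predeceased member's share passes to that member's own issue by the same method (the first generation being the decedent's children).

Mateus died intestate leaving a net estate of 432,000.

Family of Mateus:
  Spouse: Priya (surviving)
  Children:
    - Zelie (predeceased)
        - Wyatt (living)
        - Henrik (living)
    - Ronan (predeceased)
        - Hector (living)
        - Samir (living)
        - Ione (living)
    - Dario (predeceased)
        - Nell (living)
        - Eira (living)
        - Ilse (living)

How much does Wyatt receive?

The spouse counts as an additional share at the children's level, so there are 4 primary shares of 108,000. Priya takes one such share (108,000).
The children's combined portion (324,000) is divided into 3 shares of 108,000: Zelie's 108,000 share passes to Zelie's issue; Ronan's 108,000 share passes to Ronan's issue; Dario's 108,000 share passes to Dario's issue.
Zelie's share (108,000) is divided into 2 shares of 54,000: Wyatt and Henrik each take 54,000.
Ronan's share (108,000) is divided into 3 shares of 36,000: Hector, Samir, and Ione each take 36,000.
Dario's share (108,000) is divided into 3 shares of 36,000: Nell, Eira, and Ilse each take 36,000.

Wyatt receives 54,000.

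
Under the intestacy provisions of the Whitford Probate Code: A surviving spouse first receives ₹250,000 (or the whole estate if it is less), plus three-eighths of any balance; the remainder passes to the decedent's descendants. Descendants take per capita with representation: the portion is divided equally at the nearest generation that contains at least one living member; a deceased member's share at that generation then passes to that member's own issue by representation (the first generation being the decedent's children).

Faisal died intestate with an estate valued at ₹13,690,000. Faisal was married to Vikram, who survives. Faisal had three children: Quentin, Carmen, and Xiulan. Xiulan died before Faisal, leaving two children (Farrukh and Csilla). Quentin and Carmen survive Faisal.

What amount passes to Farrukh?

Vikram first takes ₹250,000, leaving a balance of ₹13,440,000. Vikram then takes three-eighths of the balance (₹5,040,000), for a total of ₹5,290,000. The remaining ₹8,400,000 passes to the descendants.
The descendants' portion (₹8,400,000) is divided into 3 shares of ₹2,800,000: Quentin and Carmen each take ₹2,800,000; Xiulan's ₹2,800,000 share passes to Xiulan's issue.
Xiulan's share (₹2,800,000) is divided into 2 shares of ₹1,400,000: Farrukh and Csilla each take ₹1,400,000.

Farrukh receives ₹1,400,000.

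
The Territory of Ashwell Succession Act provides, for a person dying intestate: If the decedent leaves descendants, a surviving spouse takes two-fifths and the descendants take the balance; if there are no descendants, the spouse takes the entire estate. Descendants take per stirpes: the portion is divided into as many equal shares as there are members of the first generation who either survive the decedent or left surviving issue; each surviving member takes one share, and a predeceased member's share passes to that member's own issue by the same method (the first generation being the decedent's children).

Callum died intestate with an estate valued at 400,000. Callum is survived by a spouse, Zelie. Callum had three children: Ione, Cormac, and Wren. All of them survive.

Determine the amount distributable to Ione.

Ione receives 80,000.

Zelie takes two-fifths of 400,000 = 160,000. The remaining 240,000 passes to the descendants.
The descendants' portion (240,000) is divided into 3 shares of 80,000: Ione, Cormac, and Wren each take 80,000.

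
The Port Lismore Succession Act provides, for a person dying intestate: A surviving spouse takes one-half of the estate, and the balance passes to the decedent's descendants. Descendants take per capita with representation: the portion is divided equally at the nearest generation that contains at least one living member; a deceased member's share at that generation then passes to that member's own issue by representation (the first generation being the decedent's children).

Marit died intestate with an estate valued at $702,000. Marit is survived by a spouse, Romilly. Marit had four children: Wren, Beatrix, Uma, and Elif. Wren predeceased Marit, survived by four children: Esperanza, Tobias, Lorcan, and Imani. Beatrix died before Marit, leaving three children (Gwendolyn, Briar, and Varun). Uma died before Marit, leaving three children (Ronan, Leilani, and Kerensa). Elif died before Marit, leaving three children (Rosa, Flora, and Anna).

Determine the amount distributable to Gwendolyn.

Gwendolyn receives $27,000.

Romilly takes one-half of $702,000 = $351,000. The remaining $351,000 passes to the descendants.
No child survives, so the initial division is made at the grandchildren's generation.
The descendants' portion ($351,000) is divided into 13 shares of $27,000: Esperanza, Tobias, Lorcan, Imani, Gwendolyn, Briar, Varun, Ronan, Leilani, Kerensa, Rosa, Flora, and Anna each take $27,000.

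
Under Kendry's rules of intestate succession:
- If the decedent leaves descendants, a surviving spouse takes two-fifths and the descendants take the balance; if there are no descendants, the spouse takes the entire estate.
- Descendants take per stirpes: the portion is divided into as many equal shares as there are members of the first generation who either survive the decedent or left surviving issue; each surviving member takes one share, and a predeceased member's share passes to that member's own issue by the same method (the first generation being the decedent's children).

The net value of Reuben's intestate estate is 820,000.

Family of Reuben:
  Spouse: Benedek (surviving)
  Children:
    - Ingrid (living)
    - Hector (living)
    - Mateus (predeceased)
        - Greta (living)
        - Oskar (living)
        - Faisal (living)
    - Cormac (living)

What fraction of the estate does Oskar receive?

Benedek takes two-fifths of 820,000 = 328,000. The remaining 492,000 passes to the descendants.
The descendants' portion (492,000) is divided into 4 shares of 123,000: Ingrid, Hector, and Cormac each take 123,000; Mateus's 123,000 share passes to Mateus's issue.
Mateus's share (123,000) is divided into 3 shares of 41,000: Greta, Oskar, and Faisal each take 41,000.

Oskar receives 1/20 of the estate.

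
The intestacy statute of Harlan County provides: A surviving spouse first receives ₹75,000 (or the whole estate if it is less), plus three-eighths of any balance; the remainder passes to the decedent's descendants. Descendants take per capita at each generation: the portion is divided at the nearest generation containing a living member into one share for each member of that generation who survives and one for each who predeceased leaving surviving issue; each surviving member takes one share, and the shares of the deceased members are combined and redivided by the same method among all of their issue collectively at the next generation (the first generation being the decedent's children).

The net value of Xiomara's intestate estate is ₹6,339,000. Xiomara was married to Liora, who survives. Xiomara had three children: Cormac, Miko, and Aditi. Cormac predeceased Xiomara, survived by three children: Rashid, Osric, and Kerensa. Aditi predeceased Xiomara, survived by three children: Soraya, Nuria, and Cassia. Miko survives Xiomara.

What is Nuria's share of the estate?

Nuria receives ₹435,000.

Liora first takes ₹75,000, leaving a balance of ₹6,264,000. Liora then takes three-eighths of the balance (₹2,349,000), for a total of ₹2,424,000. The remaining ₹3,915,000 passes to the descendants.
The descendants' portion (₹3,915,000) is divided at the children's generation into 3 shares of ₹1,305,000. Miko takes ₹1,305,000. The 2 shares of the deceased (Cormac and Aditi) are combined into a pool of ₹2,610,000.
That pool (₹2,610,000) is divided at the grandchildren's generation equally among Rashid, Osric, Kerensa, Soraya, Nuria, and Cassia: ₹435,000 each.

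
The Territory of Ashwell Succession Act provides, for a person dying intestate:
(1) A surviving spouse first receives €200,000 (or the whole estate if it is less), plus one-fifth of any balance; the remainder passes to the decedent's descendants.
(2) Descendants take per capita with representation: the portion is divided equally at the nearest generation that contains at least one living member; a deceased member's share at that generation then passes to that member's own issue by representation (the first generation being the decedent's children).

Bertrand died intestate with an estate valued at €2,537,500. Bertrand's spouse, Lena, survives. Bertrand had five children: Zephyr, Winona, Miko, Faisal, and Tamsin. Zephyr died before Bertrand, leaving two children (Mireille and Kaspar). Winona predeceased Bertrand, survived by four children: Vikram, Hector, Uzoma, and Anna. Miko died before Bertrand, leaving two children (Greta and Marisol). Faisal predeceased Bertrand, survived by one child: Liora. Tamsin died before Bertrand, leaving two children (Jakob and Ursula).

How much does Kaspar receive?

Kaspar receives €170,000.

Lena first takes €200,000, leaving a balance of €2,337,500. Lena then takes one-fifth of the balance (€467,500), for a total of €667,500. The remaining €1,870,000 passes to the descendants.
No child survives, so the initial division is made at the grandchildren's generation.
The descendants' portion (€1,870,000) is divided into 11 shares of €170,000: Mireille, Kaspar, Vikram, Hector, Uzoma, Anna, Greta, Marisol, Liora, Jakob, and Ursula each take €170,000.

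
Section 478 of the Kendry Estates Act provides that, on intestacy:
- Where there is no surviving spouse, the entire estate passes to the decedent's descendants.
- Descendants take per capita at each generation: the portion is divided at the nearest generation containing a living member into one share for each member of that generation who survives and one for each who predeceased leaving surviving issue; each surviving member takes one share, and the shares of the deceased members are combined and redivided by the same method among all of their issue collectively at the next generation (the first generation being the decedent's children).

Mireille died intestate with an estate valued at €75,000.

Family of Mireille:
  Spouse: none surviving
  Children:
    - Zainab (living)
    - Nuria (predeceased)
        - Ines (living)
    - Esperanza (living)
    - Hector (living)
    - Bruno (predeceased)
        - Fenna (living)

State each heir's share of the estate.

The entire €75,000 passes to the descendants.
That amount (€75,000) is divided at the children's generation into 5 shares of €15,000. Zainab, Esperanza, and Hector each take €15,000. The 2 shares of the deceased (Nuria and Bruno) are combined into a pool of €30,000.
That pool (€30,000) is divided at the grandchildren's generation equally among Ines and Fenna: €15,000 each.

Zainab: €15,000; Ines: €15,000; Esperanza: €15,000; Hector: €15,000; Fenna: €15,000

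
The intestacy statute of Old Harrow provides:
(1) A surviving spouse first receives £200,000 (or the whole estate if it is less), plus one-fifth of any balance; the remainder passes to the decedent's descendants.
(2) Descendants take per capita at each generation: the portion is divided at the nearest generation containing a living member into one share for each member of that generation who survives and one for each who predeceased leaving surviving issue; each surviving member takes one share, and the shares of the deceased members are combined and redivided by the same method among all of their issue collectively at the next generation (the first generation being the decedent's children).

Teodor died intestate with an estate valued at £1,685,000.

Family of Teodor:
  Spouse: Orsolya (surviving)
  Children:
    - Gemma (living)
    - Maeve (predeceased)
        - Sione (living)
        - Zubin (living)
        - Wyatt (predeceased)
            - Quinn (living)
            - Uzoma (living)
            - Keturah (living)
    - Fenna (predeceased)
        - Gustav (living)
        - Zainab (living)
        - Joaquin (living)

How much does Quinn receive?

Orsolya first takes £200,000, leaving a balance of £1,485,000. Orsolya then takes one-fifth of the balance (£297,000), for a total of £497,000. The remaining £1,188,000 passes to the descendants.
The descendants' portion (£1,188,000) is divided at the children's generation into 3 shares of £396,000. Gemma takes £396,000. The 2 shares of the deceased (Maeve and Fenna) are combined into a pool of £792,000.
That pool (£792,000) is divided at the grandchildren's generation into 6 shares of £132,000. Sione, Zubin, Gustav, Zainab, and Joaquin each take £132,000. The remaining share for the deceased Wyatt (£132,000) is carried to the next generation.
That pool (£132,000) is divided at the great-grandchildren's generation equally among Quinn, Uzoma, and Keturah: £44,000 each.

Quinn receives £44,000.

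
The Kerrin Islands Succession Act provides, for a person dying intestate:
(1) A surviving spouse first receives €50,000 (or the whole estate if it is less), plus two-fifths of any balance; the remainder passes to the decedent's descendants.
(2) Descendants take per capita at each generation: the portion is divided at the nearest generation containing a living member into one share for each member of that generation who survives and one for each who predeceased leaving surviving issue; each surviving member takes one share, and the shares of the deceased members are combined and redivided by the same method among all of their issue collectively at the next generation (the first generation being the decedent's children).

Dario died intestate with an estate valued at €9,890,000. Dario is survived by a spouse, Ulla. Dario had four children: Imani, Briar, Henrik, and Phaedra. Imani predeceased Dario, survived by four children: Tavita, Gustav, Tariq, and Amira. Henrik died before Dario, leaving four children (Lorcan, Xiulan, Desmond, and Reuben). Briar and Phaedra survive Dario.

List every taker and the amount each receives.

Ulla: €3,986,000; Tavita: €369,000; Gustav: €369,000; Tariq: €369,000; Amira: €369,000; Briar: €1,476,000; Lorcan: €369,000; Xiulan: €369,000; Desmond: €369,000; Reuben: €369,000; Phaedra: €1,476,000

Ulla first takes €50,000, leaving a balance of €9,840,000. Ulla then takes two-fifths of the balance (€3,936,000), for a total of €3,986,000. The remaining €5,904,000 passes to the descendants.
The descendants' portion (€5,904,000) is divided at the children's generation into 4 shares of €1,476,000. Briar and Phaedra each take €1,476,000. The 2 shares of the deceased (Imani and Henrik) are combined into a pool of €2,952,000.
That pool (€2,952,000) is divided at the grandchildren's generation equally among Tavita, Gustav, Tariq, Amira, Lorcan, Xiulan, Desmond, and Reuben: €369,000 each.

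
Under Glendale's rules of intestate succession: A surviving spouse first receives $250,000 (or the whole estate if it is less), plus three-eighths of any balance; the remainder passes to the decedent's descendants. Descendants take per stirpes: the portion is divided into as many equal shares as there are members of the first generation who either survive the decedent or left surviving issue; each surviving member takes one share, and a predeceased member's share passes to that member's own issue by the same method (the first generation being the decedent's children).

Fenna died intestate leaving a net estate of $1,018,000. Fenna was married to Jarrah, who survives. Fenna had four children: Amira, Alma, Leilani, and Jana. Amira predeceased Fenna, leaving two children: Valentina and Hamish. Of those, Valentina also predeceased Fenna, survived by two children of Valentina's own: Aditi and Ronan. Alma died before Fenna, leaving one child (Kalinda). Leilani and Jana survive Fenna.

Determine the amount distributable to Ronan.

Ronan receives $30,000.

Jarrah first takes $250,000, leaving a balance of $768,000. Jarrah then takes three-eighths of the balance ($288,000), for a total of $538,000. The remaining $480,000 passes to the descendants.
The descendants' portion ($480,000) is divided into 4 shares of $120,000: Leilani and Jana each take $120,000; Amira's $120,000 share passes to Amira's issue; Alma's $120,000 share passes to Alma's issue.
Amira's share ($120,000) is divided into 2 shares of $60,000: Hamish takes $60,000; Valentina's $60,000 share passes to Valentina's issue.
Valentina's share ($60,000) is divided into 2 shares of $30,000: Aditi and Ronan each take $30,000.
Alma's share ($120,000) passes entirely to Kalinda.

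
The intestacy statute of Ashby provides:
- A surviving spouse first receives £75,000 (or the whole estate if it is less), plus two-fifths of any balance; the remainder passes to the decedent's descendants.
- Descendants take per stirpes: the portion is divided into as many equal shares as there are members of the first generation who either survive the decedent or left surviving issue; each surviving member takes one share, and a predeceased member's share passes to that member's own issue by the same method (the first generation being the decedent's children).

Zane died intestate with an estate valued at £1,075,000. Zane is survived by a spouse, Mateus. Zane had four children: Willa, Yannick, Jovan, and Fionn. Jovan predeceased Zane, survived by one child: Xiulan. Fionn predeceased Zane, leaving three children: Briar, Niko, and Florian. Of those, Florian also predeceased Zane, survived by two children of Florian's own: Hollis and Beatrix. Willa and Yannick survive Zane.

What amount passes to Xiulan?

Xiulan receives £150,000.

Mateus first takes £75,000, leaving a balance of £1,000,000. Mateus then takes two-fifths of the balance (£400,000), for a total of £475,000. The remaining £600,000 passes to the descendants.
The descendants' portion (£600,000) is divided into 4 shares of £150,000: Willa and Yannick each take £150,000; Jovan's £150,000 share passes to Jovan's issue; Fionn's £150,000 share passes to Fionn's issue.
Jovan's share (£150,000) passes entirely to Xiulan.
Fionn's share (£150,000) is divided into 3 shares of £50,000: Briar and Niko each take £50,000; Florian's £50,000 share passes to Florian's issue.
Florian's share (£50,000) is divided into 2 shares of £25,000: Hollis and Beatrix each take £25,000.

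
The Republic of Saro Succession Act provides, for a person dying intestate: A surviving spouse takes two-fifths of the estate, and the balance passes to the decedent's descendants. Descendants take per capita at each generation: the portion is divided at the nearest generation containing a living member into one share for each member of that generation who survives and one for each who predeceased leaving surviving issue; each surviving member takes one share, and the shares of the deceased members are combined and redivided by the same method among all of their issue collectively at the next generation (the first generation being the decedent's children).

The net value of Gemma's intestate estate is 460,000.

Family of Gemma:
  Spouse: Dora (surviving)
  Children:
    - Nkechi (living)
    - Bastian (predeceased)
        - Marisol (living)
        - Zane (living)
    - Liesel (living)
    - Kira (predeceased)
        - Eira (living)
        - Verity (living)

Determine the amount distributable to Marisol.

Dora takes two-fifths of 460,000 = 184,000. The remaining 276,000 passes to the descendants.
The descendants' portion (276,000) is divided at the children's generation into 4 shares of 69,000. Nkechi and Liesel each take 69,000. The 2 shares of the deceased (Bastian and Kira) are combined into a pool of 138,000.
That pool (138,000) is divided at the grandchildren's generation equally among Marisol, Zane, Eira, and Verity: 34,500 each.

Marisol receives 34,500.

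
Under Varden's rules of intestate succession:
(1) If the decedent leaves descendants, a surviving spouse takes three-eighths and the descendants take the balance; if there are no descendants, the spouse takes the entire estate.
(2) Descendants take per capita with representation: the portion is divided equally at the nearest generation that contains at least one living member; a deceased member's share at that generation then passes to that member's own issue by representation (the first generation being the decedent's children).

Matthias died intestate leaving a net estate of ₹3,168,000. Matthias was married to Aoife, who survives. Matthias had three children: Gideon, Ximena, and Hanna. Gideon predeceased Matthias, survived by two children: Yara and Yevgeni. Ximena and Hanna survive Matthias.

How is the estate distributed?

Aoife: ₹1,188,000; Yara: ₹330,000; Yevgeni: ₹330,000; Ximena: ₹660,000; Hanna: ₹660,000

Aoife takes three-eighths of ₹3,168,000 = ₹1,188,000. The remaining ₹1,980,000 passes to the descendants.
The descendants' portion (₹1,980,000) is divided into 3 shares of ₹660,000: Ximena and Hanna each take ₹660,000; Gideon's ₹660,000 share passes to Gideon's issue.
Gideon's share (₹660,000) is divided into 2 shares of ₹330,000: Yara and Yevgeni each take ₹330,000.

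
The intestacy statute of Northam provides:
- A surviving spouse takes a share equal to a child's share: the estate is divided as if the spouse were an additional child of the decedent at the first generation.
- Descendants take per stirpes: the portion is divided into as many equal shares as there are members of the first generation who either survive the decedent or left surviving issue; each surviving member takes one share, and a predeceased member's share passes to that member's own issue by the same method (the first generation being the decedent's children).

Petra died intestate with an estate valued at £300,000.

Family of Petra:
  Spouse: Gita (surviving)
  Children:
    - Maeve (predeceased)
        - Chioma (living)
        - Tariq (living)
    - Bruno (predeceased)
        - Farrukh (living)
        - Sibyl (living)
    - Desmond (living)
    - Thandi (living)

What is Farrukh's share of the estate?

The spouse counts as an additional share at the children's level, so there are 5 primary shares of £60,000. Gita takes one such share (£60,000).
The children's combined portion (£240,000) is divided into 4 shares of £60,000: Desmond and Thandi each take £60,000; Maeve's £60,000 share passes to Maeve's issue; Bruno's £60,000 share passes to Bruno's issue.
Maeve's share (£60,000) is divided into 2 shares of £30,000: Chioma and Tariq each take £30,000.
Bruno's share (£60,000) is divided into 2 shares of £30,000: Farrukh and Sibyl each take £30,000.

Farrukh receives £30,000.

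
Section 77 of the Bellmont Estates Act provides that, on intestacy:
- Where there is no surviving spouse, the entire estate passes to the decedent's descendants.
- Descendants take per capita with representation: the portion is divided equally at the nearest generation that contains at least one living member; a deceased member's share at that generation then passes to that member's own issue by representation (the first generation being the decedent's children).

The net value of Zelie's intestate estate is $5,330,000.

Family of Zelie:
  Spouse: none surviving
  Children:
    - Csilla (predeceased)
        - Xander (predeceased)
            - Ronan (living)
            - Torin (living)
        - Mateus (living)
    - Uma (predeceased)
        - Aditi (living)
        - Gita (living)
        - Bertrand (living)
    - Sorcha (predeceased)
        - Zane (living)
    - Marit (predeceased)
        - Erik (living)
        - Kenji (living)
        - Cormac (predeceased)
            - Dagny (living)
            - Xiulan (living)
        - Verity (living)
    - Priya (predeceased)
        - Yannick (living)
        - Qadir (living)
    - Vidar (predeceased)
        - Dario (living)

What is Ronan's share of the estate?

The entire $5,330,000 passes to the descendants.
No child survives, so the initial division is made at the grandchildren's generation.
That amount ($5,330,000) is divided into 13 shares of $410,000: Mateus, Aditi, Gita, Bertrand, Zane, Erik, Kenji, Verity, Yannick, Qadir, and Dario each take $410,000; Xander's $410,000 share passes to Xander's issue; Cormac's $410,000 share passes to Cormac's issue.
Xander's share ($410,000) is divided into 2 shares of $205,000: Ronan and Torin each take $205,000.
Cormac's share ($410,000) is divided into 2 shares of $205,000: Dagny and Xiulan each take $205,000.

Ronan receives $205,000.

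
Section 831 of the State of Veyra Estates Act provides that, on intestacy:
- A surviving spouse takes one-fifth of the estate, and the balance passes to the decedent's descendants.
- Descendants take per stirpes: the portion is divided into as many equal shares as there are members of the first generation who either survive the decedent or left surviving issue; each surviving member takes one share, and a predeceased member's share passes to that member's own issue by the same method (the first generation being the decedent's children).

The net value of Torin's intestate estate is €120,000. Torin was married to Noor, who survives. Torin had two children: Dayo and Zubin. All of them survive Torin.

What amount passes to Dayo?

Noor takes one-fifth of €120,000 = €24,000. The remaining €96,000 passes to the descendants.
The descendants' portion (€96,000) is divided into 2 shares of €48,000: Dayo and Zubin each take €48,000.

Dayo receives €48,000.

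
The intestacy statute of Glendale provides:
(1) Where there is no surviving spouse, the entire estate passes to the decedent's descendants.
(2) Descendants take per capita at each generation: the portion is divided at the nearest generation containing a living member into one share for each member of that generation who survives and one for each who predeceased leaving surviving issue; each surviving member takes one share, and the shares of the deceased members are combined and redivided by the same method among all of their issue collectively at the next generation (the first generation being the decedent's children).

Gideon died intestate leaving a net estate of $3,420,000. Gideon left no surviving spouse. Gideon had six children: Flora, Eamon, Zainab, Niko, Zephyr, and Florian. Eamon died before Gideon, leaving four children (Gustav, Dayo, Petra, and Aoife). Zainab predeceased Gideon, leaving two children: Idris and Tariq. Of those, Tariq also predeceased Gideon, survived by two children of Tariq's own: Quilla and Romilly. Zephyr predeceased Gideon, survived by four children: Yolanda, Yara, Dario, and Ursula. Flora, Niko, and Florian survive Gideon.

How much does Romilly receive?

The entire $3,420,000 passes to the descendants.
That amount ($3,420,000) is divided at the children's generation into 6 shares of $570,000. Flora, Niko, and Florian each take $570,000. The 3 shares of the deceased (Eamon, Zainab, and Zephyr) are combined into a pool of $1,710,000.
That pool ($1,710,000) is divided at the grandchildren's generation into 10 shares of $171,000. Gustav, Dayo, Petra, Aoife, Idris, Yolanda, Yara, Dario, and Ursula each take $171,000. The remaining share for the deceased Tariq ($171,000) is carried to the next generation.
That pool ($171,000) is divided at the great-grandchildren's generation equally among Quilla and Romilly: $85,500 each.

Romilly receives $85,500.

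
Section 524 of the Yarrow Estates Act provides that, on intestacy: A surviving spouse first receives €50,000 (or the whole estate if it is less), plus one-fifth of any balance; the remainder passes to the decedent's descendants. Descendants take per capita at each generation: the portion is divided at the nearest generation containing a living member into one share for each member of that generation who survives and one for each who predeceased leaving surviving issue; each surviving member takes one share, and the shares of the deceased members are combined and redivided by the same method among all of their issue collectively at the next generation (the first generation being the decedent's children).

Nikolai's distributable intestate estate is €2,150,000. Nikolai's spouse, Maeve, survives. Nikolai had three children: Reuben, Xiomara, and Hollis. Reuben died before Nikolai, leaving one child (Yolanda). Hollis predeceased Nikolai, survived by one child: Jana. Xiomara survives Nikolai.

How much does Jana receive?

Maeve first takes €50,000, leaving a balance of €2,100,000. Maeve then takes one-fifth of the balance (€420,000), for a total of €470,000. The remaining €1,680,000 passes to the descendants.
The descendants' portion (€1,680,000) is divided at the children's generation into 3 shares of €560,000. Xiomara takes €560,000. The 2 shares of the deceased (Reuben and Hollis) are combined into a pool of €1,120,000.
That pool (€1,120,000) is divided at the grandchildren's generation equally among Yolanda and Jana: €560,000 each.

Jana receives €560,000.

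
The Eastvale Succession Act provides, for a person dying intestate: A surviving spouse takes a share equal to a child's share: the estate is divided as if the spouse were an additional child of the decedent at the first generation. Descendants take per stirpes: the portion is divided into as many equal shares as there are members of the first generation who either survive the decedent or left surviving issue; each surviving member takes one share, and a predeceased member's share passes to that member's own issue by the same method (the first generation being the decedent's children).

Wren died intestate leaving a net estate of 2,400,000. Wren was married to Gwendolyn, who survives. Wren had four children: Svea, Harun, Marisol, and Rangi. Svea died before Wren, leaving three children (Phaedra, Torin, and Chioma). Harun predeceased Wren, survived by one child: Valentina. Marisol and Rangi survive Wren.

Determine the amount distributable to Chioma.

The spouse counts as an additional share at the children's level, so there are 5 primary shares of 480,000. Gwendolyn takes one such share (480,000).
The children's combined portion (1,920,000) is divided into 4 shares of 480,000: Marisol and Rangi each take 480,000; Svea's 480,000 share passes to Svea's issue; Harun's 480,000 share passes to Harun's issue.
Svea's share (480,000) is divided into 3 shares of 160,000: Phaedra, Torin, and Chioma each take 160,000.
Harun's share (480,000) passes entirely to Valentina.

Chioma receives 160,000.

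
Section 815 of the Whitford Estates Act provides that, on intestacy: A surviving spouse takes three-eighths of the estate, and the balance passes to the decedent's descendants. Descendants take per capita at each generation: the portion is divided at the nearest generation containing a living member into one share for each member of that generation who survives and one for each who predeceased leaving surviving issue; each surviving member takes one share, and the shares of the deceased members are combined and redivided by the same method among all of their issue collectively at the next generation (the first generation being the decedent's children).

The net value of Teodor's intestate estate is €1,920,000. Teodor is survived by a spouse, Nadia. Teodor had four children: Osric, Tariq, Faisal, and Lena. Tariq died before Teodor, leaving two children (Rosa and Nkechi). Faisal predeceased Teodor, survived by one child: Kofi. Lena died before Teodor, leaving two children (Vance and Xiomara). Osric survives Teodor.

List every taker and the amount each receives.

Nadia takes three-eighths of €1,920,000 = €720,000. The remaining €1,200,000 passes to the descendants.
The descendants' portion (€1,200,000) is divided at the children's generation into 4 shares of €300,000. Osric takes €300,000. The 3 shares of the deceased (Tariq, Faisal, and Lena) are combined into a pool of €900,000.
That pool (€900,000) is divided at the grandchildren's generation equally among Rosa, Nkechi, Kofi, Vance, and Xiomara: €180,000 each.

Nadia: €720,000; Osric: €300,000; Rosa: €180,000; Nkechi: €180,000; Kofi: €180,000; Vance: €180,000; Xiomara: €180,000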